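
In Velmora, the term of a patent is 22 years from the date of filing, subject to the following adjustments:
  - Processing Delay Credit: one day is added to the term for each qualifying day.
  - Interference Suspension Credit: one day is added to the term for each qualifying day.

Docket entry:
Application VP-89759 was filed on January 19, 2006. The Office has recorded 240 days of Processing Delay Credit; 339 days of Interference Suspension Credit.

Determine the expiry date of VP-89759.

2029-08-20

Base term: filing date + 22 years → 19 January 2028.
Processing Delay Credit: +240 days → 15 September 2028.
Interference Suspension Credit: +339 days → 20 August 2029.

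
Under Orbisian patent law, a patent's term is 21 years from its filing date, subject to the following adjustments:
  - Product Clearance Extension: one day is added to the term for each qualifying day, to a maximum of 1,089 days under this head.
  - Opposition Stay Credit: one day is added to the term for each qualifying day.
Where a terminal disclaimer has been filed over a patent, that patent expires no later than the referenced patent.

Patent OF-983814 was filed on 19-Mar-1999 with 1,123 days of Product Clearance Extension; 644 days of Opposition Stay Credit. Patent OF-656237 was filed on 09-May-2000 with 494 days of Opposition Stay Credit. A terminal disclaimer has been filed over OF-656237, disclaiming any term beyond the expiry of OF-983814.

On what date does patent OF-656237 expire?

Natural term of OF-656237:
  Base: filing + 21 years → 9 May 2021.
  Opposition Stay Credit: +494 days → 15 September 2022.
Expiry of referenced patent OF-983814:
  Base: filing + 21 years → 19 March 2020.
  Product Clearance Extension: 1123 days claimed exceeds the 1089-day cap, so +1089 days → 13 March 2023.
  Opposition Stay Credit: +644 days → 16 December 2024.
Terminal disclaimer: OF-656237 expires on the earlier of 15 September 2022 and 16 December 2024.

2022-09-15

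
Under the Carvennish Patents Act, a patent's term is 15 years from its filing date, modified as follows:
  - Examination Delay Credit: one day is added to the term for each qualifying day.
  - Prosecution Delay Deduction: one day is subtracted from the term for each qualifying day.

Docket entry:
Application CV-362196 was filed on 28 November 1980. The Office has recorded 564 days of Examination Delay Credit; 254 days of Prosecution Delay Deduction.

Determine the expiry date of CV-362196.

Base term: filing date + 15 years → 28 November 1995.
Examination Delay Credit: +564 days → 14 June 1997.
Prosecution Delay Deduction: −254 days → 3 October 1996.

October 3, 1996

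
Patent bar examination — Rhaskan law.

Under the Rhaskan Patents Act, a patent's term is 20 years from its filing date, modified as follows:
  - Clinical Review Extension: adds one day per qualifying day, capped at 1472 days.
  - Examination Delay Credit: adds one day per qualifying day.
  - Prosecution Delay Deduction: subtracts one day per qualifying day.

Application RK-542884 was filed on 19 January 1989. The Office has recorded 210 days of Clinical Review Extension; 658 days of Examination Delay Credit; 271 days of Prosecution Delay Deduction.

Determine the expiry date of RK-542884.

September 8, 2010

Base term: filing date + 20 years → 19 January 2009.
Clinical Review Extension: 210 days (within the 1472-day cap) → +210 days → 17 August 2009.
Examination Delay Credit: +658 days → 6 June 2011.
Prosecution Delay Deduction: −271 days → 8 September 2010.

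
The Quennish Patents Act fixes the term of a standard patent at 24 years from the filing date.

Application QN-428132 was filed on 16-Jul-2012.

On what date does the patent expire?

2036-07-16

Filing date + 24 years → 16 July 2036.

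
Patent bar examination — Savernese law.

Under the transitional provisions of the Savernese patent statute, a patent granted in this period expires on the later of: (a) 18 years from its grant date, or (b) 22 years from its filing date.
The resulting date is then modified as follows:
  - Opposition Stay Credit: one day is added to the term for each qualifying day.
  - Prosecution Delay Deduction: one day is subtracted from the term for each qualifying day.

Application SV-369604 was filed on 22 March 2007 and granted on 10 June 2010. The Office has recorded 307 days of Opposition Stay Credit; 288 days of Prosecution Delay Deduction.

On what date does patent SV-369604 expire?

April 10, 2029

(a) grant + 18 years → 10 June 2028.
(b) filing + 22 years → 22 March 2029.
Later of the two: 22 March 2029.
Opposition Stay Credit: +307 days → 23 January 2030.
Prosecution Delay Deduction: −288 days → 10 April 2029.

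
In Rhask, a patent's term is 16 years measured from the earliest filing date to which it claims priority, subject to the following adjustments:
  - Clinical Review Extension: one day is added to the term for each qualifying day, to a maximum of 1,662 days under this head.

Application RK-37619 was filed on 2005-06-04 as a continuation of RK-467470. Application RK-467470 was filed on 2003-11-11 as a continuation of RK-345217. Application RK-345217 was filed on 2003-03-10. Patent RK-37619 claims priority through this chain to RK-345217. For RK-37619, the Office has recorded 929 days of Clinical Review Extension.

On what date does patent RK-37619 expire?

Earliest priority filing: 10 March 2003.
Base term: 10 March 2003 + 16 years → 10 March 2019.
Clinical Review Extension: 929 days (within the 1662-day cap) → +929 days → 24 September 2021.

September 24, 2021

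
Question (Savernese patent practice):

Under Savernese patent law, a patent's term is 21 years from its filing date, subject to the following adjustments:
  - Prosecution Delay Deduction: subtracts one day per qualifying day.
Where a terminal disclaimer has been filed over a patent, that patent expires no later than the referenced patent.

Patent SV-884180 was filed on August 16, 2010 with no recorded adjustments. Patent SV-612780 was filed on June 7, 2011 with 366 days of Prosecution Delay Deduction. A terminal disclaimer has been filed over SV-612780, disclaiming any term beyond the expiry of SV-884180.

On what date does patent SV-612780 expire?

Natural term of SV-612780:
  Base: filing + 21 years → 7 June 2032.
  Prosecution Delay Deduction: −366 days → 7 June 2031.
Expiry of referenced patent SV-884180:
  Base: filing + 21 years → 16 August 2031.
Terminal disclaimer: SV-612780 expires on the earlier of 7 June 2031 and 16 August 2031.

June 7, 2031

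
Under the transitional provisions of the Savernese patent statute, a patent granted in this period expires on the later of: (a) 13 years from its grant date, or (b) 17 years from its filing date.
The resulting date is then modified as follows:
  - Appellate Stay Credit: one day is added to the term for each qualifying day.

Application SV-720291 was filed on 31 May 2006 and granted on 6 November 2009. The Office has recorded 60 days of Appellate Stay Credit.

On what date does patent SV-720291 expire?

July 30, 2023

(a) grant + 13 years → 6 November 2022.
(b) filing + 17 years → 31 May 2023.
Later of the two: 31 May 2023.
Appellate Stay Credit: +60 days → 30 July 2023.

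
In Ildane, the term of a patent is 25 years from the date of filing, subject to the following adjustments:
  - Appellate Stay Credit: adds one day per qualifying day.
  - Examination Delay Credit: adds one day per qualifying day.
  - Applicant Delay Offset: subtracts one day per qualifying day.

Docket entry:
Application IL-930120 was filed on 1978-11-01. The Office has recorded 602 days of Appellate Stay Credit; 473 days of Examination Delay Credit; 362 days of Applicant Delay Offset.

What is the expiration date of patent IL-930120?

2005-10-14

Base term: filing date + 25 years → 1 November 2003.
Appellate Stay Credit: +602 days → 25 June 2005.
Examination Delay Credit: +473 days → 11 October 2006.
Applicant Delay Offset: −362 days → 14 October 2005.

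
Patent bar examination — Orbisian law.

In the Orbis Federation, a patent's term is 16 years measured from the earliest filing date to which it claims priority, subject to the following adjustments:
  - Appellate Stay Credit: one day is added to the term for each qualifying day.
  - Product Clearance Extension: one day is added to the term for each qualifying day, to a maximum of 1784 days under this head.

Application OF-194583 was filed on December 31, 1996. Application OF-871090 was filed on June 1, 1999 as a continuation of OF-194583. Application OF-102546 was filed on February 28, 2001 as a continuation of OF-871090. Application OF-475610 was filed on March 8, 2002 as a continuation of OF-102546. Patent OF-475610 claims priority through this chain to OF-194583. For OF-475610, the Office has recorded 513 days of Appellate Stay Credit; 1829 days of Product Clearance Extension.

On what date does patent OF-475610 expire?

April 16, 2019

Earliest priority filing: 31 December 1996.
Base term: 31 December 1996 + 16 years → 31 December 2012.
Appellate Stay Credit: +513 days → 28 May 2014.
Product Clearance Extension: 1829 days claimed exceeds the 1784-day cap, so +1784 days → 16 April 2019.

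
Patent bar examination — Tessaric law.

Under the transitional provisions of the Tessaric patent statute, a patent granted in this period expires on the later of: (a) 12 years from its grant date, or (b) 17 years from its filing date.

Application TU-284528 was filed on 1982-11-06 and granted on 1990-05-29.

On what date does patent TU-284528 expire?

May 29, 2002

(a) grant + 12 years → 29 May 2002.
(b) filing + 17 years → 6 November 1999.
Later of the two: 29 May 2002.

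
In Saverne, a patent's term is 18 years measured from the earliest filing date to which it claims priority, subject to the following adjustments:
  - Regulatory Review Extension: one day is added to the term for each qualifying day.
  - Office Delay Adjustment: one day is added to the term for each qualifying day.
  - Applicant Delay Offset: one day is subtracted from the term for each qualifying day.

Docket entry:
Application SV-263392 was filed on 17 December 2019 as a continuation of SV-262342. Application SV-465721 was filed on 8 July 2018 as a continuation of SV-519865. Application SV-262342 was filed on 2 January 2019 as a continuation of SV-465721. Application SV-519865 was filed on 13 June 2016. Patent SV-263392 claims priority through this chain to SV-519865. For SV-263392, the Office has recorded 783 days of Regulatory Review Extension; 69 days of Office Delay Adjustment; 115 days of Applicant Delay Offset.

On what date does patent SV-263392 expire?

2036-06-19

Earliest priority filing: 13 June 2016.
Base term: 13 June 2016 + 18 years → 13 June 2034.
Regulatory Review Extension: +783 days → 4 August 2036.
Office Delay Adjustment: +69 days → 12 October 2036.
Applicant Delay Offset: −115 days → 19 June 2036.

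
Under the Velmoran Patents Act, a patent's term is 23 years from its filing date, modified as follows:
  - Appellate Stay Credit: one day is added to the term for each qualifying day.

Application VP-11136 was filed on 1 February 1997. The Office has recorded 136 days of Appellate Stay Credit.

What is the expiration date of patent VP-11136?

June 16, 2020

Base term: filing date + 23 years → 1 February 2020.
Appellate Stay Credit: +136 days → 16 June 2020.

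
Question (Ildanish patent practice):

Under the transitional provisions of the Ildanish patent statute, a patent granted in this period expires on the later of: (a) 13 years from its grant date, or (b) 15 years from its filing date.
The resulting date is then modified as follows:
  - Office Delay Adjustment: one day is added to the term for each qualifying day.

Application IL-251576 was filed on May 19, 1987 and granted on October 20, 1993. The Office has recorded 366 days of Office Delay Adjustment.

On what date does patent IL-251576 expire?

(a) grant + 13 years → 20 October 2006.
(b) filing + 15 years → 19 May 2002.
Later of the two: 20 October 2006.
Office Delay Adjustment: +366 days → 21 October 2007.

2007-10-21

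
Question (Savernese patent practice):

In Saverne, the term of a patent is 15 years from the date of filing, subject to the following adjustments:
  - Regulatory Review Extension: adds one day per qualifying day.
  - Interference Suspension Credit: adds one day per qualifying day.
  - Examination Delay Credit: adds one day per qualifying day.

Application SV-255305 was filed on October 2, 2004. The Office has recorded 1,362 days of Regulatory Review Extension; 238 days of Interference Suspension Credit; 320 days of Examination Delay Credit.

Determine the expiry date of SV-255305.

Base term: filing date + 15 years → 2 October 2019.
Regulatory Review Extension: +1362 days → 25 June 2023.
Interference Suspension Credit: +238 days → 18 February 2024.
Examination Delay Credit: +320 days → 3 January 2025.

January 3, 2025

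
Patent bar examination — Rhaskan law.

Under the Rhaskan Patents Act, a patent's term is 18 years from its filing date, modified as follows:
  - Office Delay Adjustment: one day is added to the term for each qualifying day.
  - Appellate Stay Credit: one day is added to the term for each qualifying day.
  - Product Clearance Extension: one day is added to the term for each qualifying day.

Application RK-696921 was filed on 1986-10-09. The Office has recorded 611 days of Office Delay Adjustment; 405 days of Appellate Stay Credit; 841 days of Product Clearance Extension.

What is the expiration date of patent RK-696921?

2009-11-09

Base term: filing date + 18 years → 9 October 2004.
Office Delay Adjustment: +611 days → 12 June 2006.
Appellate Stay Credit: +405 days → 22 July 2007.
Product Clearance Extension: +841 days → 9 November 2009.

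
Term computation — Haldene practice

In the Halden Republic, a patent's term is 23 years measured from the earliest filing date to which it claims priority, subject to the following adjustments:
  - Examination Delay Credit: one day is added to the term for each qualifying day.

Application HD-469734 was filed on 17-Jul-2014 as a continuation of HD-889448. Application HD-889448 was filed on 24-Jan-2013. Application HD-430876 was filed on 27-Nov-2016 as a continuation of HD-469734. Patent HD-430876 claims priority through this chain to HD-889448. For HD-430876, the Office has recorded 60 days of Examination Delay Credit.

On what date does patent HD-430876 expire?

2036-03-24

Earliest priority filing: 24 January 2013.
Base term: 24 January 2013 + 23 years → 24 January 2036.
Examination Delay Credit: +60 days → 24 March 2036.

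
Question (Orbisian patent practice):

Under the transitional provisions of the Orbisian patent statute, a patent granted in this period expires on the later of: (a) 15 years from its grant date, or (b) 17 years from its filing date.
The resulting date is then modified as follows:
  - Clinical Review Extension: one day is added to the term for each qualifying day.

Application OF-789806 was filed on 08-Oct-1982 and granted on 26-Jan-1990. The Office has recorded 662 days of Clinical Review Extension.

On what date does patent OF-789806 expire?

November 19, 2006

(a) grant + 15 years → 26 January 2005.
(b) filing + 17 years → 8 October 1999.
Later of the two: 26 January 2005.
Clinical Review Extension: +662 days → 19 November 2006.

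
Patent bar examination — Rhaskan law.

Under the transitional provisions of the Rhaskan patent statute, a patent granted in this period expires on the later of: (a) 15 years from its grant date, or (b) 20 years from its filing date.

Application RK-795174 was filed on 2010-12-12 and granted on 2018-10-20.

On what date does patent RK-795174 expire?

(a) grant + 15 years → 20 October 2033.
(b) filing + 20 years → 12 December 2030.
Later of the two: 20 October 2033.

October 20, 2033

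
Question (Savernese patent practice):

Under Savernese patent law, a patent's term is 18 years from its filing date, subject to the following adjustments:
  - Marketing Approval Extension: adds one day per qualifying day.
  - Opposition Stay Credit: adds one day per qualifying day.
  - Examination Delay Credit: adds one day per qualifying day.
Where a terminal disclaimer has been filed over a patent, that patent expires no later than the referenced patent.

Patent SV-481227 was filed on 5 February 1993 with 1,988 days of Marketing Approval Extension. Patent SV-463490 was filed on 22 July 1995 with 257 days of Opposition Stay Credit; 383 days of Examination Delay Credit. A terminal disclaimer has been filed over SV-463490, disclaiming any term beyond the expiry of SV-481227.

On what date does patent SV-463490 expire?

Natural term of SV-463490:
  Base: filing + 18 years → 22 July 2013.
  Opposition Stay Credit: +257 days → 5 April 2014.
  Examination Delay Credit: +383 days → 23 April 2015.
Expiry of referenced patent SV-481227:
  Base: filing + 18 years → 5 February 2011.
  Marketing Approval Extension: +1988 days → 16 July 2016.
Terminal disclaimer: SV-463490 expires on the earlier of 23 April 2015 and 16 July 2016.

2015-04-23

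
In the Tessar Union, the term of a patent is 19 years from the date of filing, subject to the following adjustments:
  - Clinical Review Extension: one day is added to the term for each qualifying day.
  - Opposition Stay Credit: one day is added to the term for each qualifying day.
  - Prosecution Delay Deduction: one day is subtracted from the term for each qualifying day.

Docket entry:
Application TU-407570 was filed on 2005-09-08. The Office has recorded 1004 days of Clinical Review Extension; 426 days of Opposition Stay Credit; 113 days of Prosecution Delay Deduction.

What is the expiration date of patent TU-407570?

Base term: filing date + 19 years → 8 September 2024.
Clinical Review Extension: +1004 days → 9 June 2027.
Opposition Stay Credit: +426 days → 8 August 2028.
Prosecution Delay Deduction: −113 days → 17 April 2028.

April 17, 2028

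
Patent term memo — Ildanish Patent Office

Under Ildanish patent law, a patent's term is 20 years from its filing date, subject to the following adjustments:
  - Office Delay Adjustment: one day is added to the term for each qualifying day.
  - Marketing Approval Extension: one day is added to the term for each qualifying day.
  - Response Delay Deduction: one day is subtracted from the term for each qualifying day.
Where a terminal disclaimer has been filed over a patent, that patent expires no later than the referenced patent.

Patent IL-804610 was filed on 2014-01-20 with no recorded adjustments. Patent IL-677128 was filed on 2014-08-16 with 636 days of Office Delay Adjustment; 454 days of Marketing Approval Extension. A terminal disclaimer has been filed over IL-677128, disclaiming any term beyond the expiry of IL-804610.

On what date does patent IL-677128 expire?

Natural term of IL-677128:
  Base: filing + 20 years → 16 August 2034.
  Office Delay Adjustment: +636 days → 13 May 2036.
  Marketing Approval Extension: +454 days → 10 August 2037.
Expiry of referenced patent IL-804610:
  Base: filing + 20 years → 20 January 2034.
Terminal disclaimer: IL-677128 expires on the earlier of 10 August 2037 and 20 January 2034.

January 20, 2034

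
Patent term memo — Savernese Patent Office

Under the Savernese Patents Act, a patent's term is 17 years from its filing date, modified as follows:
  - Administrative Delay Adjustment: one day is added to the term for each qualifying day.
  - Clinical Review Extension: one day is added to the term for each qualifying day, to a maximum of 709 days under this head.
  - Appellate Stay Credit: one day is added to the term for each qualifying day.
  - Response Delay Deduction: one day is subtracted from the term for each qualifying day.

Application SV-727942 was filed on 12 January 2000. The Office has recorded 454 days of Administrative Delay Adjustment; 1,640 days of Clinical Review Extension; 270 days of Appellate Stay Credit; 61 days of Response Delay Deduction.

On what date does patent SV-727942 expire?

Base term: filing date + 17 years → 12 January 2017.
Administrative Delay Adjustment: +454 days → 11 April 2018.
Clinical Review Extension: 1640 days claimed exceeds the 709-day cap, so +709 days → 20 March 2020.
Appellate Stay Credit: +270 days → 15 December 2020.
Response Delay Deduction: −61 days → 15 October 2020.

2020-10-15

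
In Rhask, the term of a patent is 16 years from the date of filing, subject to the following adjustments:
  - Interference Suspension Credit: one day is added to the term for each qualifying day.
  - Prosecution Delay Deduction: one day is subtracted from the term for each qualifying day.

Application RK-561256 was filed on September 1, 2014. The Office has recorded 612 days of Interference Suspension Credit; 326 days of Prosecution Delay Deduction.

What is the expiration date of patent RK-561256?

June 14, 2031

Base term: filing date + 16 years → 1 September 2030.
Interference Suspension Credit: +612 days → 5 May 2032.
Prosecution Delay Deduction: −326 days → 14 June 2031.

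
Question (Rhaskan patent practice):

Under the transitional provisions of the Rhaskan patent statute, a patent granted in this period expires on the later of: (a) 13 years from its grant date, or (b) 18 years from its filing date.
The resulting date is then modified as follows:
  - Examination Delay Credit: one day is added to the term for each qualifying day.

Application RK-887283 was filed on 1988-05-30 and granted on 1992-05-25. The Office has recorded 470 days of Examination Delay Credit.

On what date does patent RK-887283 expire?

September 12, 2007

(a) grant + 13 years → 25 May 2005.
(b) filing + 18 years → 30 May 2006.
Later of the two: 30 May 2006.
Examination Delay Credit: +470 days → 12 September 2007.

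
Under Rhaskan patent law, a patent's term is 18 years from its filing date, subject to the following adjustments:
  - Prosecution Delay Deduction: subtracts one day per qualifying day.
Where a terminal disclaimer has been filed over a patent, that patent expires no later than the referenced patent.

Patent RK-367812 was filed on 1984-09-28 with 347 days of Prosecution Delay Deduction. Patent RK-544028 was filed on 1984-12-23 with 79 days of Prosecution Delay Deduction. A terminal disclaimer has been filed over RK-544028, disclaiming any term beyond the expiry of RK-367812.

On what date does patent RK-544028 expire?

2001-10-16

Natural term of RK-544028:
  Base: filing + 18 years → 23 December 2002.
  Prosecution Delay Deduction: −79 days → 5 October 2002.
Expiry of referenced patent RK-367812:
  Base: filing + 18 years → 28 September 2002.
  Prosecution Delay Deduction: −347 days → 16 October 2001.
Terminal disclaimer: RK-544028 expires on the earlier of 5 October 2002 and 16 October 2001.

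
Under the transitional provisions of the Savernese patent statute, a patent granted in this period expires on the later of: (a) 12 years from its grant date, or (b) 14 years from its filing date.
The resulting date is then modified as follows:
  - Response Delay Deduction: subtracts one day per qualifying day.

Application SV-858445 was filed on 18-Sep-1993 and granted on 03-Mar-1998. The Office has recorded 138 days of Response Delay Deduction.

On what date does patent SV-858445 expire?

(a) grant + 12 years → 3 March 2010.
(b) filing + 14 years → 18 September 2007.
Later of the two: 3 March 2010.
Response Delay Deduction: −138 days → 16 October 2009.

October 16, 2009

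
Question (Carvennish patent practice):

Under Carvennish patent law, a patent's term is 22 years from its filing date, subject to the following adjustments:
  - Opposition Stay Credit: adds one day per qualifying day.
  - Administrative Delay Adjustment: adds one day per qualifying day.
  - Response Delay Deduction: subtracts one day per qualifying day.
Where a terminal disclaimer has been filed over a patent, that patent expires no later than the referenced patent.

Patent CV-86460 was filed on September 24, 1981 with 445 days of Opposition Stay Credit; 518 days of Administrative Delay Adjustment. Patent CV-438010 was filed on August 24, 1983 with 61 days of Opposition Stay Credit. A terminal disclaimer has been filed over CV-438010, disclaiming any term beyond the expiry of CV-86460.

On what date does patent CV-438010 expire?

Natural term of CV-438010:
  Base: filing + 22 years → 24 August 2005.
  Opposition Stay Credit: +61 days → 24 October 2005.
Expiry of referenced patent CV-86460:
  Base: filing + 22 years → 24 September 2003.
  Opposition Stay Credit: +445 days → 12 December 2004.
  Administrative Delay Adjustment: +518 days → 14 May 2006.
Terminal disclaimer: CV-438010 expires on the earlier of 24 October 2005 and 14 May 2006.

2005-10-24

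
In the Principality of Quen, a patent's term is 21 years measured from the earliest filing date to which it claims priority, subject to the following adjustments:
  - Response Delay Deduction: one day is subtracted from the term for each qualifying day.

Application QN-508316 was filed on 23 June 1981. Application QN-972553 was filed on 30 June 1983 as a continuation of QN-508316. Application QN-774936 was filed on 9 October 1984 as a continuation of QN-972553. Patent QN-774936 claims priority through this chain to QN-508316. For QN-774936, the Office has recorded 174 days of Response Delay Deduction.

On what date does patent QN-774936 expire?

December 31, 2001

Earliest priority filing: 23 June 1981.
Base term: 23 June 1981 + 21 years → 23 June 2002.
Response Delay Deduction: −174 days → 31 December 2001.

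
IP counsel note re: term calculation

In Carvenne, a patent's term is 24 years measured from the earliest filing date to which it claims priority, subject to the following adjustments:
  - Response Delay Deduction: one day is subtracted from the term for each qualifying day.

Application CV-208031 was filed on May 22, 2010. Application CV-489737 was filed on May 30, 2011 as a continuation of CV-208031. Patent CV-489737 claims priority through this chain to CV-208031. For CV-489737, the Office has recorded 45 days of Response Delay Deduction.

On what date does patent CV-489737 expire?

April 7, 2034

Earliest priority filing: 22 May 2010.
Base term: 22 May 2010 + 24 years → 22 May 2034.
Response Delay Deduction: −45 days → 7 April 2034.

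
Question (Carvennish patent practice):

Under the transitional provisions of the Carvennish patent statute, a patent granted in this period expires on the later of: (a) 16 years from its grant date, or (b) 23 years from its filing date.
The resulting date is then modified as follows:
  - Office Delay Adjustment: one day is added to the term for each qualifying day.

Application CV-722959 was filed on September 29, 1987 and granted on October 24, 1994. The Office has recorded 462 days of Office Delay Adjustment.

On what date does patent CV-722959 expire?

(a) grant + 16 years → 24 October 2010.
(b) filing + 23 years → 29 September 2010.
Later of the two: 24 October 2010.
Office Delay Adjustment: +462 days → 29 January 2012.

January 29, 2012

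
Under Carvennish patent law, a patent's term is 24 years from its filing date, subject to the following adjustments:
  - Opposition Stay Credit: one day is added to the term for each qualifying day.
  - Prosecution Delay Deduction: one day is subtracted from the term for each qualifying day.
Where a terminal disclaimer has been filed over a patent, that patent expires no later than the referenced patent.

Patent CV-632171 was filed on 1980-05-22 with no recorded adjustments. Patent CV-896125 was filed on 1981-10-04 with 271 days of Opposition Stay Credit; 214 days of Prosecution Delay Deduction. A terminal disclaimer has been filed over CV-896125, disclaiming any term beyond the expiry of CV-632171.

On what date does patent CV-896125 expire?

Natural term of CV-896125:
  Base: filing + 24 years → 4 October 2005.
  Opposition Stay Credit: +271 days → 2 July 2006.
  Prosecution Delay Deduction: −214 days → 30 November 2005.
Expiry of referenced patent CV-632171:
  Base: filing + 24 years → 22 May 2004.
Terminal disclaimer: CV-896125 expires on the earlier of 30 November 2005 and 22 May 2004.

2004-05-22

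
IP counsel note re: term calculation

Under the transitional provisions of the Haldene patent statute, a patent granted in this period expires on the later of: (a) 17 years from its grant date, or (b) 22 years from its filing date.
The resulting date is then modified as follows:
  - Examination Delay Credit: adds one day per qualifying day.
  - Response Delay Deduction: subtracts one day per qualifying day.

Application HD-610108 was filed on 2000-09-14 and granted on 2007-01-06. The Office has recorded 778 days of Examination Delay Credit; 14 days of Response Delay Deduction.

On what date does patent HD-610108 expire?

(a) grant + 17 years → 6 January 2024.
(b) filing + 22 years → 14 September 2022.
Later of the two: 6 January 2024.
Examination Delay Credit: +778 days → 22 February 2026.
Response Delay Deduction: −14 days → 8 February 2026.

2026-02-08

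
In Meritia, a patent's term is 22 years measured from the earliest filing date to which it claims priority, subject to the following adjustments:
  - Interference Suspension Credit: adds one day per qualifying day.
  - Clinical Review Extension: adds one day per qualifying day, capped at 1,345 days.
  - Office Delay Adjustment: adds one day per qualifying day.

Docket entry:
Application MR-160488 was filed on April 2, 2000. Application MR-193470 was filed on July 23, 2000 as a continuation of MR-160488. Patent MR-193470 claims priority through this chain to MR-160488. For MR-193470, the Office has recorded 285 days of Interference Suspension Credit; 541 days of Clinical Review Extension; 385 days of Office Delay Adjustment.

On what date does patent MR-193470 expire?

July 26, 2025

Earliest priority filing: 2 April 2000.
Base term: 2 April 2000 + 22 years → 2 April 2022.
Interference Suspension Credit: +285 days → 12 January 2023.
Clinical Review Extension: 541 days (within the 1345-day cap) → +541 days → 6 July 2024.
Office Delay Adjustment: +385 days → 26 July 2025.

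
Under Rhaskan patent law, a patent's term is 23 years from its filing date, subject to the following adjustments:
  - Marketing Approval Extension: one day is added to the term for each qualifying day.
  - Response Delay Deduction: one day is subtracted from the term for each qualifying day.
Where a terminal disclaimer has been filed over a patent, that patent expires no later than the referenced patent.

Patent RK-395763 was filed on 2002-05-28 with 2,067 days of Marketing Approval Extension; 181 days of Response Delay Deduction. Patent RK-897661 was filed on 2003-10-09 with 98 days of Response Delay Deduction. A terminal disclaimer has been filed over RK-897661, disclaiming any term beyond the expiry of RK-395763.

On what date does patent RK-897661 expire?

Natural term of RK-897661:
  Base: filing + 23 years → 9 October 2026.
  Response Delay Deduction: −98 days → 3 July 2026.
Expiry of referenced patent RK-395763:
  Base: filing + 23 years → 28 May 2025.
  Marketing Approval Extension: +2067 days → 24 January 2031.
  Response Delay Deduction: −181 days → 27 July 2030.
Terminal disclaimer: RK-897661 expires on the earlier of 3 July 2026 and 27 July 2030.

2026-07-03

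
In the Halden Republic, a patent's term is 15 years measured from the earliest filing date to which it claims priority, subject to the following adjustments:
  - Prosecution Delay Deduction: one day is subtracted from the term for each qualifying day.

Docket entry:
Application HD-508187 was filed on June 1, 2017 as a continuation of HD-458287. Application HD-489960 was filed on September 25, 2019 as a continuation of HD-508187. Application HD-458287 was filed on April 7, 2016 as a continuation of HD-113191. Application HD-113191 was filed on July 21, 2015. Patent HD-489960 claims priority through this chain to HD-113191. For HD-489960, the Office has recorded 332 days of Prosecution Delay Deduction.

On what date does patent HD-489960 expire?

August 23, 2029

Earliest priority filing: 21 July 2015.
Base term: 21 July 2015 + 15 years → 21 July 2030.
Prosecution Delay Deduction: −332 days → 23 August 2029.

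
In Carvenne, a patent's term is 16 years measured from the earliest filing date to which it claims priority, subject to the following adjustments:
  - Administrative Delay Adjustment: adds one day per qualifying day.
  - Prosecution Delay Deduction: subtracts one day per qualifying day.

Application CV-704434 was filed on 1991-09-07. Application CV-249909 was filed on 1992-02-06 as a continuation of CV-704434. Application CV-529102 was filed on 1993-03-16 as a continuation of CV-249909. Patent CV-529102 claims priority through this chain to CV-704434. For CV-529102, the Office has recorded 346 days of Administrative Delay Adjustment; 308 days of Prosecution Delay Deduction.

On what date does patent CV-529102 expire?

Earliest priority filing: 7 September 1991.
Base term: 7 September 1991 + 16 years → 7 September 2007.
Administrative Delay Adjustment: +346 days → 18 August 2008.
Prosecution Delay Deduction: −308 days → 15 October 2007.

October 15, 2007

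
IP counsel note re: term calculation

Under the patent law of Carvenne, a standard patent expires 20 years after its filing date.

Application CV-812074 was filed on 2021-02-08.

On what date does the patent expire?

Filing date + 20 years → 8 February 2041.

February 8, 2041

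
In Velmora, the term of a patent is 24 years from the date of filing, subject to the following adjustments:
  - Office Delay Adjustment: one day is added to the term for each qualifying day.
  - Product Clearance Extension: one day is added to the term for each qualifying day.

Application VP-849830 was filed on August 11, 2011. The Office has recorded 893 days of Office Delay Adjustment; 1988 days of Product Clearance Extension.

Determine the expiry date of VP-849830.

Base term: filing date + 24 years → 11 August 2035.
Office Delay Adjustment: +893 days → 20 January 2038.
Product Clearance Extension: +1988 days → 1 July 2043.

2043-07-01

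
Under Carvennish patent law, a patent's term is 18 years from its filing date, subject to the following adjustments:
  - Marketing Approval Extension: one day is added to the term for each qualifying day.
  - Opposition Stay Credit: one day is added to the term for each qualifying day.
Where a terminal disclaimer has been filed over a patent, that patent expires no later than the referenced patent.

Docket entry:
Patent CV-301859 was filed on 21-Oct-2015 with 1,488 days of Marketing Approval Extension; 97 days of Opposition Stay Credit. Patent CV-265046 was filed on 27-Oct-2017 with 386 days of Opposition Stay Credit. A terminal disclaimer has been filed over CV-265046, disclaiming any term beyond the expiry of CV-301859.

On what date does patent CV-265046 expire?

Natural term of CV-265046:
  Base: filing + 18 years → 27 October 2035.
  Opposition Stay Credit: +386 days → 16 November 2036.
Expiry of referenced patent CV-301859:
  Base: filing + 18 years → 21 October 2033.
  Marketing Approval Extension: +1488 days → 17 November 2037.
  Opposition Stay Credit: +97 days → 22 February 2038.
Terminal disclaimer: CV-265046 expires on the earlier of 16 November 2036 and 22 February 2038.

2036-11-16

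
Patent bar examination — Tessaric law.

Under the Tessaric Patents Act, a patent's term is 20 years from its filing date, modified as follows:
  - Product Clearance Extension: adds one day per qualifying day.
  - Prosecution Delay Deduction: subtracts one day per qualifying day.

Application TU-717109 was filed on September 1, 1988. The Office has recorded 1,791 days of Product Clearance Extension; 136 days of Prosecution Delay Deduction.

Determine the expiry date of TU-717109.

Base term: filing date + 20 years → 1 September 2008.
Product Clearance Extension: +1791 days → 28 July 2013.
Prosecution Delay Deduction: −136 days → 14 March 2013.

2013-03-14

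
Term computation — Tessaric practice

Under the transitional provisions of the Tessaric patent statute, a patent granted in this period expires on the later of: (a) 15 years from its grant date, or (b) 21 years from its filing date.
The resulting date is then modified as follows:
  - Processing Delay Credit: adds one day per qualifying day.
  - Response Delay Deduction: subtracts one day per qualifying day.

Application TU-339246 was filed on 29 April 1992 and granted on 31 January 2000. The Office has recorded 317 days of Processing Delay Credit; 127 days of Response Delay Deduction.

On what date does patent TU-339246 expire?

(a) grant + 15 years → 31 January 2015.
(b) filing + 21 years → 29 April 2013.
Later of the two: 31 January 2015.
Processing Delay Credit: +317 days → 14 December 2015.
Response Delay Deduction: −127 days → 9 August 2015.

2015-08-09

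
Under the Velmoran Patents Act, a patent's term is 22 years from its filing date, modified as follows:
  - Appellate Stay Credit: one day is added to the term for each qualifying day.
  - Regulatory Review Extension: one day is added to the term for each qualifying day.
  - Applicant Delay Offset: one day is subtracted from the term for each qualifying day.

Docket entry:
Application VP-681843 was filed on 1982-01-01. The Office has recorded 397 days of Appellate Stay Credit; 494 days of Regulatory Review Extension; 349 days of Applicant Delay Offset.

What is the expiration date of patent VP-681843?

Base term: filing date + 22 years → 1 January 2004.
Appellate Stay Credit: +397 days → 1 February 2005.
Regulatory Review Extension: +494 days → 10 June 2006.
Applicant Delay Offset: −349 days → 26 June 2005.

June 26, 2005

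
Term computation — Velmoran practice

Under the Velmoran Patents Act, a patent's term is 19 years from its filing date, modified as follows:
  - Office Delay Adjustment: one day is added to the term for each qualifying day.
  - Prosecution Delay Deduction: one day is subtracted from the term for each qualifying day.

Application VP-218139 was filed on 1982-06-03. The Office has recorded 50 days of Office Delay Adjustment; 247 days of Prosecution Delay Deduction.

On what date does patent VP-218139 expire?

Base term: filing date + 19 years → 3 June 2001.
Office Delay Adjustment: +50 days → 23 July 2001.
Prosecution Delay Deduction: −247 days → 18 November 2000.

2000-11-18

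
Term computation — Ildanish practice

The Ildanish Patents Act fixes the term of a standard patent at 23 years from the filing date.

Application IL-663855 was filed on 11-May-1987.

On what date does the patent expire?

May 11, 2010

Filing date + 23 years → 11 May 2010.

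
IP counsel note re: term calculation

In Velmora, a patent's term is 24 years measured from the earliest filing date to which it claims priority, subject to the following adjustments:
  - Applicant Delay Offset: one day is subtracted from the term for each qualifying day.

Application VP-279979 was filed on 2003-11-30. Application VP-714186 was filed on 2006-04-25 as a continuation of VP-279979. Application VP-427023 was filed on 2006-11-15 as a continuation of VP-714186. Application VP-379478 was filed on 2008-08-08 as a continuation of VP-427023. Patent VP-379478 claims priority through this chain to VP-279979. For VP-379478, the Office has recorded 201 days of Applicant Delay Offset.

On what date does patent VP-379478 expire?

Earliest priority filing: 30 November 2003.
Base term: 30 November 2003 + 24 years → 30 November 2027.
Applicant Delay Offset: −201 days → 13 May 2027.

May 13, 2027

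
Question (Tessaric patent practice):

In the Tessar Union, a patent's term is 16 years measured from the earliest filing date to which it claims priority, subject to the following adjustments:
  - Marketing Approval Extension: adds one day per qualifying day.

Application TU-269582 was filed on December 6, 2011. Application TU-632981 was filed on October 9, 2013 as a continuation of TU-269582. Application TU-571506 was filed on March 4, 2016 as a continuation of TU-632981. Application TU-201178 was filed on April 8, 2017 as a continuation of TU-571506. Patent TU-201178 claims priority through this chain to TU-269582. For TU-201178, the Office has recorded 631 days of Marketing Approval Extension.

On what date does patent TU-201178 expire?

Earliest priority filing: 6 December 2011.
Base term: 6 December 2011 + 16 years → 6 December 2027.
Marketing Approval Extension: +631 days → 28 August 2029.

2029-08-28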